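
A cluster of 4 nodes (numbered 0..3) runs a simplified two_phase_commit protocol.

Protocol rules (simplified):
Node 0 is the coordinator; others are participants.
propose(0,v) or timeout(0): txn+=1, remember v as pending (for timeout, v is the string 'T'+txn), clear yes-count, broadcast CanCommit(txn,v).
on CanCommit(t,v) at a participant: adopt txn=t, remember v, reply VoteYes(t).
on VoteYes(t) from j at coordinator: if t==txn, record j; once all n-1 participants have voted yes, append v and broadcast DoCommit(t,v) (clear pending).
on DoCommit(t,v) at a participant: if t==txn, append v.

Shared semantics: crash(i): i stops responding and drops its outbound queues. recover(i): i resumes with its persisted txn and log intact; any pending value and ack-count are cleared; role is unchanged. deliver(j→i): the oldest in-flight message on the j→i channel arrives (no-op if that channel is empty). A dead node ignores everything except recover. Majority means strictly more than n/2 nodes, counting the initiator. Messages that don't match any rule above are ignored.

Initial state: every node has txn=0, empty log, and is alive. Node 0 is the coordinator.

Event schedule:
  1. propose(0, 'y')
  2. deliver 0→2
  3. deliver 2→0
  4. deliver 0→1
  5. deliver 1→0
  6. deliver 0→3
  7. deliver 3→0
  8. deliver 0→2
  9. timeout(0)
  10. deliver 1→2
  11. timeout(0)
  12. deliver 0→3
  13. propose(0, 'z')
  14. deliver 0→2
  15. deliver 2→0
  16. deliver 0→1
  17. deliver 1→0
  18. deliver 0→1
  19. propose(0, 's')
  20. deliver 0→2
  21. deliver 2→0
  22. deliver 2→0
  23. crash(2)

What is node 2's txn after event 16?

2

step 1 propose(0,'y'): 0={coor,t=1,log=-}
step 2 deliver 0→2: 2={part,t=1,log=-}
step 3 deliver 2→0: —
step 4 deliver 0→1: 1={part,t=1,log=-}
step 5 deliver 1→0: —
step 6 deliver 0→3: 3={part,t=1,log=-}
step 7 deliver 3→0: 0={coor,t=1,log=y}
step 8 deliver 0→2: 2={part,t=1,log=y}
step 9 timeout(0): 0={coor,t=2,log=y}
step 10 deliver 1→2: —
step 11 timeout(0): 0={coor,t=3,log=y}
step 12 deliver 0→3: 3={part,t=1,log=y}
step 13 propose(0,'z'): 0={coor,t=4,log=y}
step 14 deliver 0→2: 2={part,t=2,log=y}
step 15 deliver 2→0: —
step 16 deliver 0→1: 1={part,t=1,log=y}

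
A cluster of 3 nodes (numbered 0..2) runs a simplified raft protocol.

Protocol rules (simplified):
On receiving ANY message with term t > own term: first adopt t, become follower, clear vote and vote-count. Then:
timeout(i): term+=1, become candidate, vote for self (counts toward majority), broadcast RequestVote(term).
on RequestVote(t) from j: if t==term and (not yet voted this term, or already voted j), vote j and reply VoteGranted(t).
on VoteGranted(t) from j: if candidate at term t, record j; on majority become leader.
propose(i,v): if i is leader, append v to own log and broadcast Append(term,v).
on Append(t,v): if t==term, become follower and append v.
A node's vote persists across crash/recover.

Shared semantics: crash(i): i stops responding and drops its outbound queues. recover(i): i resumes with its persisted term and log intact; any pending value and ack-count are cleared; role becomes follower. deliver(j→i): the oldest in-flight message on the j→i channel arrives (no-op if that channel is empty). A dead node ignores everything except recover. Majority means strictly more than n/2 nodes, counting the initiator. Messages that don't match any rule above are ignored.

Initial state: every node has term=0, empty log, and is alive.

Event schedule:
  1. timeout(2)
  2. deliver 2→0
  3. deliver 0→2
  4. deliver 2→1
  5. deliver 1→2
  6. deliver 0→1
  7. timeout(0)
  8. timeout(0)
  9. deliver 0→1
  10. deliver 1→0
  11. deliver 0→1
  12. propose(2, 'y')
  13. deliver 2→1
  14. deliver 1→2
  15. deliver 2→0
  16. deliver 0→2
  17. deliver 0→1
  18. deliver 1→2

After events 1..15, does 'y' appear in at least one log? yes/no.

yes

1. timeout(2):  <2:cand t1 ->
2. deliver 2→0:  <0:foll t1 ->
3. deliver 0→2:  <2:lead t1 ->
4. deliver 2→1:  <1:foll t1 ->
5. deliver 1→2:  nop
6. deliver 0→1:  nop
7. timeout(0):  <0:cand t2 ->
8. timeout(0):  <0:cand t3 ->
9. deliver 0→1:  <1:foll t2 ->
10. deliver 1→0:  nop
11. deliver 0→1:  <1:foll t3 ->
12. propose(2,'y'):  <2:lead t1 y>
13. deliver 2→1:  nop
14. deliver 1→2:  nop
15. deliver 2→0:  nop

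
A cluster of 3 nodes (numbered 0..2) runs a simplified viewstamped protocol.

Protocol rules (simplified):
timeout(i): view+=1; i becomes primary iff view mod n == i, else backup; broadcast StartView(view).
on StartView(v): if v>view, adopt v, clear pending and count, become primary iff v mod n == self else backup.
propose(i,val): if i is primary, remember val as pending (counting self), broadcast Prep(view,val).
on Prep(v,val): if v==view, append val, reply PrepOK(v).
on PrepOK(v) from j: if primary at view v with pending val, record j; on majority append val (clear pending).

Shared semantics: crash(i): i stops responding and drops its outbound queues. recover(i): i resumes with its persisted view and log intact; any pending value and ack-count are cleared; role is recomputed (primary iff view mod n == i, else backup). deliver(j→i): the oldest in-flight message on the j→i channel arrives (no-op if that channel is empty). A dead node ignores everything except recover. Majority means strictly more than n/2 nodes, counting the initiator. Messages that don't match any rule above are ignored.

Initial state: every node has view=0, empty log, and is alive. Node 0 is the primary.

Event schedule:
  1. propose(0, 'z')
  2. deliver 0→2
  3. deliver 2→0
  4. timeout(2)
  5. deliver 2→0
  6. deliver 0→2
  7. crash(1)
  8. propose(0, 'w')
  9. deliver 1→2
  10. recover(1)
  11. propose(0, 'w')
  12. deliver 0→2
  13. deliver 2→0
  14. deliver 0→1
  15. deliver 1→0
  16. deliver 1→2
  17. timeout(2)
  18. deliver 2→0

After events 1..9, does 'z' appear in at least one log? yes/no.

e1 propose(0,'z'): ·
e2 deliver 0→2: 2[back,v=0,z]
e3 deliver 2→0: 0[prim,v=0,z]
e4 timeout(2): 2[back,v=1,z]
e5 deliver 2→0: 0[back,v=1,z]
e6 deliver 0→2: ·
e7 crash(1): 1[✗back,v=0,-]
e8 propose(0,'w'): ·
e9 deliver 1→2: ·

yes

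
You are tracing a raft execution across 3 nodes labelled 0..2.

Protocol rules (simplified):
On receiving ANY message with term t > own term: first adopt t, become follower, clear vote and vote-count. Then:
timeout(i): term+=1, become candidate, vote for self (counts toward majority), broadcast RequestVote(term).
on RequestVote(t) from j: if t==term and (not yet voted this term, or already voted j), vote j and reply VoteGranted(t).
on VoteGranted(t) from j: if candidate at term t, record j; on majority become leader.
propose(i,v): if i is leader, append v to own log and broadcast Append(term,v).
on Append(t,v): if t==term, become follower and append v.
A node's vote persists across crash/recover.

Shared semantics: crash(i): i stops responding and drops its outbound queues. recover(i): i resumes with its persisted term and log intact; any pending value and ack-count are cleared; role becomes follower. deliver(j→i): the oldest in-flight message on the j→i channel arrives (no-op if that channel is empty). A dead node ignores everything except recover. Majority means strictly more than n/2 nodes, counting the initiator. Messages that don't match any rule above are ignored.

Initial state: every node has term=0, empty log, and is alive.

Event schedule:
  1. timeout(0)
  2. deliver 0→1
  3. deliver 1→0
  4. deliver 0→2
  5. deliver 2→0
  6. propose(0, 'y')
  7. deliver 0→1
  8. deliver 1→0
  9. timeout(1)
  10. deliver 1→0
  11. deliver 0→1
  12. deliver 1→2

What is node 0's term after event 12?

e1 timeout(0): 0[cand,t=1,-]
e2 deliver 0→1: 1[foll,t=1,-]
e3 deliver 1→0: 0[lead,t=1,-]
e4 deliver 0→2: 2[foll,t=1,-]
e5 deliver 2→0: ·
e6 propose(0,'y'): 0[lead,t=1,y]
e7 deliver 0→1: 1[foll,t=1,y]
e8 deliver 1→0: ·
e9 timeout(1): 1[cand,t=2,y]
e10 deliver 1→0: 0[foll,t=2,y]
e11 deliver 0→1: 1[lead,t=2,y]
e12 deliver 1→2: 2[foll,t=2,-]

2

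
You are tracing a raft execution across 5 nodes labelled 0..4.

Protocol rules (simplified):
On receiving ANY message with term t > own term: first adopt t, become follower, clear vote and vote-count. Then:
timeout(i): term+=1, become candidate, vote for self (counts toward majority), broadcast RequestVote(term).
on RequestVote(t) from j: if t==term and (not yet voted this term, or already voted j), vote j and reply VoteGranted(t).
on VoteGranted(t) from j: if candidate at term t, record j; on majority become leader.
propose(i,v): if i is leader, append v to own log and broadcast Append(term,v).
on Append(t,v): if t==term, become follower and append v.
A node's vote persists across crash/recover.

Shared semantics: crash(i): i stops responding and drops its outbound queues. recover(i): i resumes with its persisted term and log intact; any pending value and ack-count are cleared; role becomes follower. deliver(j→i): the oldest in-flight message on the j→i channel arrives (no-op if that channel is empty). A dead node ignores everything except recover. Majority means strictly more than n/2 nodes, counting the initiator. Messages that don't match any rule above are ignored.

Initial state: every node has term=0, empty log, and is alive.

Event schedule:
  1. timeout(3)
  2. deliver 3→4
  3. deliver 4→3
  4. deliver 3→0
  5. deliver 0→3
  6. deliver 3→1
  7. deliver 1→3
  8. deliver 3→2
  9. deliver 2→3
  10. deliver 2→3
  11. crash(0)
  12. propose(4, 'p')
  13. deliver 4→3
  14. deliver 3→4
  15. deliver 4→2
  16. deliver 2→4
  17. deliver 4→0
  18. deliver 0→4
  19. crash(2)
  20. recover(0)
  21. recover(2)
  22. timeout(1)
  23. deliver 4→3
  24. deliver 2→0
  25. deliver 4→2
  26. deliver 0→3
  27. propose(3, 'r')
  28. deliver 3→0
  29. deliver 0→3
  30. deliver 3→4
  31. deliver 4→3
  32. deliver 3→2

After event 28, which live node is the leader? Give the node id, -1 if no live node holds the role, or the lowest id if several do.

3

[1] timeout(3) → N3(cand t1 [-])
[2] deliver 3→4 → N4(foll t1 [-])
[3] deliver 4→3 → ∅
[4] deliver 3→0 → N0(foll t1 [-])
[5] deliver 0→3 → N3(lead t1 [-])
[6] deliver 3→1 → N1(foll t1 [-])
[7] deliver 1→3 → ∅
[8] deliver 3→2 → N2(foll t1 [-])
[9] deliver 2→3 → ∅
[10] deliver 2→3 → ∅
[11] crash(0) → N0(✗foll t1 [-])
[12] propose(4,'p') → ∅
[13] deliver 4→3 → ∅
[14] deliver 3→4 → ∅
[15] deliver 4→2 → ∅
[16] deliver 2→4 → ∅
[17] deliver 4→0 → ∅
[18] deliver 0→4 → ∅
[19] crash(2) → N2(✗foll t1 [-])
[20] recover(0) → N0(foll t1 [-])
[21] recover(2) → N2(foll t1 [-])
[22] timeout(1) → N1(cand t2 [-])
[23] deliver 4→3 → ∅
[24] deliver 2→0 → ∅
[25] deliver 4→2 → ∅
[26] deliver 0→3 → ∅
[27] propose(3,'r') → N3(lead t1 [r])
[28] deliver 3→0 → N0(foll t1 [r])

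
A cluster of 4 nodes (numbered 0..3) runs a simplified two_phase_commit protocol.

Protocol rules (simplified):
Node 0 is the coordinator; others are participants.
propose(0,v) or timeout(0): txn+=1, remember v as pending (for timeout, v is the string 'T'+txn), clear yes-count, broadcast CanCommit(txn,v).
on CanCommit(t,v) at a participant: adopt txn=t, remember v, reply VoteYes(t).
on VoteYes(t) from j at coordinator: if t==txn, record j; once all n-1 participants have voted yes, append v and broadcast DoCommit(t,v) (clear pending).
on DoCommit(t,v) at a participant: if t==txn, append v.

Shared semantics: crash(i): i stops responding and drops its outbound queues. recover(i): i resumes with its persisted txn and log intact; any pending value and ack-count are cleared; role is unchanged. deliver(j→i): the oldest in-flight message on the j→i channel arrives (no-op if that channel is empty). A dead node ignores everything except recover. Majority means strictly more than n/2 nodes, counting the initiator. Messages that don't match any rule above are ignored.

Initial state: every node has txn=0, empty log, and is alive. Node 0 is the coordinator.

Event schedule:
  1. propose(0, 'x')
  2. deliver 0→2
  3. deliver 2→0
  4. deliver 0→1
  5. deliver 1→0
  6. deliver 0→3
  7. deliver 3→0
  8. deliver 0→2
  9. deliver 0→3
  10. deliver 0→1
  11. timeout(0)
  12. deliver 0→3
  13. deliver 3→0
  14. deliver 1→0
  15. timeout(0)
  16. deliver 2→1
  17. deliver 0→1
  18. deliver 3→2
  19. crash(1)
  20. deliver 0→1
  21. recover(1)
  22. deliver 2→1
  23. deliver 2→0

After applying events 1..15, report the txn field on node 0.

3

1. propose(0,'x'):  <0:coor t1 ->
2. deliver 0→2:  <2:part t1 ->
3. deliver 2→0:  nop
4. deliver 0→1:  <1:part t1 ->
5. deliver 1→0:  nop
6. deliver 0→3:  <3:part t1 ->
7. deliver 3→0:  <0:coor t1 x>
8. deliver 0→2:  <2:part t1 x>
9. deliver 0→3:  <3:part t1 x>
10. deliver 0→1:  <1:part t1 x>
11. timeout(0):  <0:coor t2 x>
12. deliver 0→3:  <3:part t2 x>
13. deliver 3→0:  nop
14. deliver 1→0:  nop
15. timeout(0):  <0:coor t3 x>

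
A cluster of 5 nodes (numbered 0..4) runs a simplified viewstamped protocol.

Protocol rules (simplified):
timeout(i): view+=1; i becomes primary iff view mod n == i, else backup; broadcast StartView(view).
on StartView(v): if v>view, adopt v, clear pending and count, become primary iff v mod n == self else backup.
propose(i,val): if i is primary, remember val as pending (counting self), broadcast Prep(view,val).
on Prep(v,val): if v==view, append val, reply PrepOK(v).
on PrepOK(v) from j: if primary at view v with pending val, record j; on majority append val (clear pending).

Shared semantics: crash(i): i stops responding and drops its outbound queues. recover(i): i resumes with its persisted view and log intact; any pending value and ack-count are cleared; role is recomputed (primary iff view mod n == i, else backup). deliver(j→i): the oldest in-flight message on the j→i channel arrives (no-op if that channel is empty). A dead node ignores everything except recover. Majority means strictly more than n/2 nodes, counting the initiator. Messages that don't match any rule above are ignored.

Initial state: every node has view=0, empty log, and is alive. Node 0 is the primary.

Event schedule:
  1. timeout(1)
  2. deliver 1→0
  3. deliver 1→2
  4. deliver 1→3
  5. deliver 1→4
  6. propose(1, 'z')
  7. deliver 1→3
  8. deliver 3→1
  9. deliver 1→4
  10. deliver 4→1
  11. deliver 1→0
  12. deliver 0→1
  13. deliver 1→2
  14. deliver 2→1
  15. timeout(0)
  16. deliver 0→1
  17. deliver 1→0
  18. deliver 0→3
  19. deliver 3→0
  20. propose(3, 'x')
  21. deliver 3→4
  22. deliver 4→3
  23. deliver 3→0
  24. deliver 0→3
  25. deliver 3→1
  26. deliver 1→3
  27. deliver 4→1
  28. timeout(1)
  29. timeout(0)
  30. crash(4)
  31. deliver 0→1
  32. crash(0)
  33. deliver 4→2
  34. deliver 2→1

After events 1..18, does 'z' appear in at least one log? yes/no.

yes

1. timeout(1):  <1:prim v1 ->
2. deliver 1→0:  <0:back v1 ->
3. deliver 1→2:  <2:back v1 ->
4. deliver 1→3:  <3:back v1 ->
5. deliver 1→4:  <4:back v1 ->
6. propose(1,'z'):  nop
7. deliver 1→3:  <3:back v1 z>
8. deliver 3→1:  nop
9. deliver 1→4:  <4:back v1 z>
10. deliver 4→1:  <1:prim v1 z>
11. deliver 1→0:  <0:back v1 z>
12. deliver 0→1:  nop
13. deliver 1→2:  <2:back v1 z>
14. deliver 2→1:  nop
15. timeout(0):  <0:back v2 z>
16. deliver 0→1:  <1:back v2 z>
17. deliver 1→0:  nop
18. deliver 0→3:  <3:back v2 z>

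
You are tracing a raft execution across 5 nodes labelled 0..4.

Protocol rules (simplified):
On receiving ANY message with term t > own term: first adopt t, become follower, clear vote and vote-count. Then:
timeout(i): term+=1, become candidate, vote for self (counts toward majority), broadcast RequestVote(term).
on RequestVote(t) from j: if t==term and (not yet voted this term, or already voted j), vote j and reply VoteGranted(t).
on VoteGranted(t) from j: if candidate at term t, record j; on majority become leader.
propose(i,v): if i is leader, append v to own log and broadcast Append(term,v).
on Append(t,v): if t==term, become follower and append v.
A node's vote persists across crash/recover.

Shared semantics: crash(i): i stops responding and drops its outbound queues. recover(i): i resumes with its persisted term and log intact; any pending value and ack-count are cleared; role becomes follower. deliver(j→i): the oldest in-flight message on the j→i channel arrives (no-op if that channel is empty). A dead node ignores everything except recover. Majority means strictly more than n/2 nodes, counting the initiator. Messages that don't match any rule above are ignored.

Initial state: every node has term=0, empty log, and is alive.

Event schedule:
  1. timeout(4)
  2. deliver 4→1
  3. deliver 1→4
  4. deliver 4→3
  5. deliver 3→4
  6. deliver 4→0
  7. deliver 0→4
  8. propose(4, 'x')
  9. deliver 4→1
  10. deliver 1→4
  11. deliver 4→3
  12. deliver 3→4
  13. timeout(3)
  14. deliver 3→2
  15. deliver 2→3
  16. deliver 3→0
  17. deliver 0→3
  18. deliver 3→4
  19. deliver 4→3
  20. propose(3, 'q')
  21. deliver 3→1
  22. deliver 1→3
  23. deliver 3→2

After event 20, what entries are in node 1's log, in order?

x

after 1 — timeout(4): n4:cand/t1/[-]
after 2 — deliver 4→1: n1:foll/t1/[-]
after 3 — deliver 1→4: ·
after 4 — deliver 4→3: n3:foll/t1/[-]
after 5 — deliver 3→4: n4:lead/t1/[-]
after 6 — deliver 4→0: n0:foll/t1/[-]
after 7 — deliver 0→4: ·
after 8 — propose(4,'x'): n4:lead/t1/[x]
after 9 — deliver 4→1: n1:foll/t1/[x]
after 10 — deliver 1→4: ·
after 11 — deliver 4→3: n3:foll/t1/[x]
after 12 — deliver 3→4: ·
after 13 — timeout(3): n3:cand/t2/[x]
after 14 — deliver 3→2: n2:foll/t2/[-]
after 15 — deliver 2→3: ·
after 16 — deliver 3→0: n0:foll/t2/[-]
after 17 — deliver 0→3: n3:lead/t2/[x]
after 18 — deliver 3→4: n4:foll/t2/[x]
after 19 — deliver 4→3: ·
after 20 — propose(3,'q'): n3:lead/t2/[x,q]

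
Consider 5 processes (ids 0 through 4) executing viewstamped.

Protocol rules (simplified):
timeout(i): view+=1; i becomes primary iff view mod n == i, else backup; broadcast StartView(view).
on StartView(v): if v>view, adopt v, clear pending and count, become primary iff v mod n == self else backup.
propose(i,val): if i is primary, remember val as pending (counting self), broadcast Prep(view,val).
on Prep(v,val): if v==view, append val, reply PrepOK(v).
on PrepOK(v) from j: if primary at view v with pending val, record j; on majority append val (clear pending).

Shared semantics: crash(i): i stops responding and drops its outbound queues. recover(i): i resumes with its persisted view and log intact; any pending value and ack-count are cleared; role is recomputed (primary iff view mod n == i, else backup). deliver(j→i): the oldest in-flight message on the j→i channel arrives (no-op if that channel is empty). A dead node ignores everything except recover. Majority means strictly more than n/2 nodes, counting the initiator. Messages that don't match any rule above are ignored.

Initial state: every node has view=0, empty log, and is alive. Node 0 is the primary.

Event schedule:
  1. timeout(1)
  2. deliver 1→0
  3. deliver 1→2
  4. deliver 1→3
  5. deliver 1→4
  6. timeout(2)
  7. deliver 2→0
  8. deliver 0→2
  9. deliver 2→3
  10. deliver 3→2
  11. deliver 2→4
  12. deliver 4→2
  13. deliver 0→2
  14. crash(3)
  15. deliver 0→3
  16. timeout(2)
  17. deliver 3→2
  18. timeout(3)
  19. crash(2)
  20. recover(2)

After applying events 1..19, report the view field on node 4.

2

e1 timeout(1): 1[prim,v=1,-]
e2 deliver 1→0: 0[back,v=1,-]
e3 deliver 1→2: 2[back,v=1,-]
e4 deliver 1→3: 3[back,v=1,-]
e5 deliver 1→4: 4[back,v=1,-]
e6 timeout(2): 2[prim,v=2,-]
e7 deliver 2→0: 0[back,v=2,-]
e8 deliver 0→2: ·
e9 deliver 2→3: 3[back,v=2,-]
e10 deliver 3→2: ·
e11 deliver 2→4: 4[back,v=2,-]
e12 deliver 4→2: ·
e13 deliver 0→2: ·
e14 crash(3): 3[✗back,v=2,-]
e15 deliver 0→3: ·
e16 timeout(2): 2[back,v=3,-]
e17 deliver 3→2: ·
e18 timeout(3): ·
e19 crash(2): 2[✗back,v=3,-]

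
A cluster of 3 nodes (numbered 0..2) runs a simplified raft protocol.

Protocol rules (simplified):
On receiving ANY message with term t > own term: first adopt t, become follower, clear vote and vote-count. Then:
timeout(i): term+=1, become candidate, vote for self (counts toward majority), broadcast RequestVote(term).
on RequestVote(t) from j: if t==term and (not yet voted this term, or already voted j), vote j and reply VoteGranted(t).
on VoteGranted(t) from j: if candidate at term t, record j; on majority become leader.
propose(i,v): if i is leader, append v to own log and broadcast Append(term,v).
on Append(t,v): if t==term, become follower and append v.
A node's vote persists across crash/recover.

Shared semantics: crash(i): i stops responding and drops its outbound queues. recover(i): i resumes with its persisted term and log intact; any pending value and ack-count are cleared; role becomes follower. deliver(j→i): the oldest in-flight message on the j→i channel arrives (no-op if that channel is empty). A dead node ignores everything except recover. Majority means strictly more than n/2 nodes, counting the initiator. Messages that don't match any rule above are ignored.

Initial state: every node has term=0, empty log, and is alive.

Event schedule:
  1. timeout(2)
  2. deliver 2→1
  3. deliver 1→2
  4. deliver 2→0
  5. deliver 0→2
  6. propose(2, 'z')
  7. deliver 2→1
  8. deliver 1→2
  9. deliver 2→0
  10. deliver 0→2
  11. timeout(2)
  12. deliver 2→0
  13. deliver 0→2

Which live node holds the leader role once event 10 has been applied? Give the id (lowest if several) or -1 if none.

2

[1] timeout(2) → N2(cand t1 [-])
[2] deliver 2→1 → N1(foll t1 [-])
[3] deliver 1→2 → N2(lead t1 [-])
[4] deliver 2→0 → N0(foll t1 [-])
[5] deliver 0→2 → ∅
[6] propose(2,'z') → N2(lead t1 [z])
[7] deliver 2→1 → N1(foll t1 [z])
[8] deliver 1→2 → ∅
[9] deliver 2→0 → N0(foll t1 [z])
[10] deliver 0→2 → ∅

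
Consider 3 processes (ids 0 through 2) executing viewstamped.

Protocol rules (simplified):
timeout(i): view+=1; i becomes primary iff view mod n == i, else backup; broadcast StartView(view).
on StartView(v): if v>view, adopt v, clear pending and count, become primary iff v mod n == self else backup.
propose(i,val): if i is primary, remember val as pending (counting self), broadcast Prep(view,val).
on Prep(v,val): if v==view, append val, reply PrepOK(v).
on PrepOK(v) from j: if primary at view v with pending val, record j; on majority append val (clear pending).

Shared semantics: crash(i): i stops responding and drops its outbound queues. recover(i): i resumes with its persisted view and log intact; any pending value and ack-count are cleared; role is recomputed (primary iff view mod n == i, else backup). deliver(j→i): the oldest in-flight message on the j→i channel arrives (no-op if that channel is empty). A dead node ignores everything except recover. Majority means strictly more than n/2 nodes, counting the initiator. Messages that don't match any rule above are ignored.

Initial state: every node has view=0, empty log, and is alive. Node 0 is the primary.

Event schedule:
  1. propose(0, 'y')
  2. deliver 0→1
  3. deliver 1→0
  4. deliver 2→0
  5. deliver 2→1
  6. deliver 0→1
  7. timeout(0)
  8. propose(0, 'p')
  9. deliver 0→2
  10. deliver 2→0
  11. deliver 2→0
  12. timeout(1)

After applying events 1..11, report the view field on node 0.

1

1. propose(0,'y'):  nop
2. deliver 0→1:  <1:back v0 y>
3. deliver 1→0:  <0:prim v0 y>
4. deliver 2→0:  nop
5. deliver 2→1:  nop
6. deliver 0→1:  nop
7. timeout(0):  <0:back v1 y>
8. propose(0,'p'):  nop
9. deliver 0→2:  <2:back v0 y>
10. deliver 2→0:  nop
11. deliver 2→0:  nop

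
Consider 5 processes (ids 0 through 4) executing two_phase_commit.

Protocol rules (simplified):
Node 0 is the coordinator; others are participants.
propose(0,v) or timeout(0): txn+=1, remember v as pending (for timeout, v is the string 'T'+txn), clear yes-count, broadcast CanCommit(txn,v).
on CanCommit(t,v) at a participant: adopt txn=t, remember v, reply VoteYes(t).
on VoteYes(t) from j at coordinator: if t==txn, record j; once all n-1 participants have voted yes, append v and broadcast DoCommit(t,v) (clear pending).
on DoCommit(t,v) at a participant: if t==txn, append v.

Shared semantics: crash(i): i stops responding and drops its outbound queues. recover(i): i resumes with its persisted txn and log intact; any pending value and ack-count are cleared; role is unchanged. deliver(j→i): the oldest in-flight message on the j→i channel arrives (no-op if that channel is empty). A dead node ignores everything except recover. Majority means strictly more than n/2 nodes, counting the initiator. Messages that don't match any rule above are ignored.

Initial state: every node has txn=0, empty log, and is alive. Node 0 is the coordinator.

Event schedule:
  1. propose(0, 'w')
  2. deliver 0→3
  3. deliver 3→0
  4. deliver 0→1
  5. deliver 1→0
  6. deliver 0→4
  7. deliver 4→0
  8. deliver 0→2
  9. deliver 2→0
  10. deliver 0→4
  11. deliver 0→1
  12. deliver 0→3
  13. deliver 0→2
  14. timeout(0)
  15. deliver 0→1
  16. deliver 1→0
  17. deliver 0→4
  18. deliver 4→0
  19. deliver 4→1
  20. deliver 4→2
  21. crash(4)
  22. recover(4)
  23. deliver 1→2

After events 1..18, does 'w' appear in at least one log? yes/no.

after 1 — propose(0,'w'): n0:coor/t1/[-]
after 2 — deliver 0→3: n3:part/t1/[-]
after 3 — deliver 3→0: ·
after 4 — deliver 0→1: n1:part/t1/[-]
after 5 — deliver 1→0: ·
after 6 — deliver 0→4: n4:part/t1/[-]
after 7 — deliver 4→0: ·
after 8 — deliver 0→2: n2:part/t1/[-]
after 9 — deliver 2→0: n0:coor/t1/[w]
after 10 — deliver 0→4: n4:part/t1/[w]
after 11 — deliver 0→1: n1:part/t1/[w]
after 12 — deliver 0→3: n3:part/t1/[w]
after 13 — deliver 0→2: n2:part/t1/[w]
after 14 — timeout(0): n0:coor/t2/[w]
after 15 — deliver 0→1: n1:part/t2/[w]
after 16 — deliver 1→0: ·
after 17 — deliver 0→4: n4:part/t2/[w]
after 18 — deliver 4→0: ·

yes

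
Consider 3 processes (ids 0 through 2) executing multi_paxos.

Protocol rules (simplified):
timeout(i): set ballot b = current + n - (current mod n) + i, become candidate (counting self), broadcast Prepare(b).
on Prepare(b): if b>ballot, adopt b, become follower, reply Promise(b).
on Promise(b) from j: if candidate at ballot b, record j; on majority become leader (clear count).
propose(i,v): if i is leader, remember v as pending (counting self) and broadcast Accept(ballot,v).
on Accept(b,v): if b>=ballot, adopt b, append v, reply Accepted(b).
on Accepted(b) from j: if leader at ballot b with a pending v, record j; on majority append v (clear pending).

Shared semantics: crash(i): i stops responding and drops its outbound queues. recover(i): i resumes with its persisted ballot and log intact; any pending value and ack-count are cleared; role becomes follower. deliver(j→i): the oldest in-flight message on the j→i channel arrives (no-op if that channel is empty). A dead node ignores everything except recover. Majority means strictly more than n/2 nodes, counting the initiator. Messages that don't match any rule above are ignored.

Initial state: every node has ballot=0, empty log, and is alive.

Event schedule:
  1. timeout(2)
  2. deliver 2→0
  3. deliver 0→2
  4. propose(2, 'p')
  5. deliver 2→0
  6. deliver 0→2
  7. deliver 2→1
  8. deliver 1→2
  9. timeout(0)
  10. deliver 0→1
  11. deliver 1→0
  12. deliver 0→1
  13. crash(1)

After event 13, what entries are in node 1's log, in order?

step 1 timeout(2): 2={cand,b=5,log=-}
step 2 deliver 2→0: 0={foll,b=5,log=-}
step 3 deliver 0→2: 2={lead,b=5,log=-}
step 4 propose(2,'p'): —
step 5 deliver 2→0: 0={foll,b=5,log=p}
step 6 deliver 0→2: 2={lead,b=5,log=p}
step 7 deliver 2→1: 1={foll,b=5,log=-}
step 8 deliver 1→2: —
step 9 timeout(0): 0={cand,b=6,log=p}
step 10 deliver 0→1: 1={foll,b=6,log=-}
step 11 deliver 1→0: 0={lead,b=6,log=p}
step 12 deliver 0→1: —
step 13 crash(1): 1={✗foll,b=6,log=-}

empty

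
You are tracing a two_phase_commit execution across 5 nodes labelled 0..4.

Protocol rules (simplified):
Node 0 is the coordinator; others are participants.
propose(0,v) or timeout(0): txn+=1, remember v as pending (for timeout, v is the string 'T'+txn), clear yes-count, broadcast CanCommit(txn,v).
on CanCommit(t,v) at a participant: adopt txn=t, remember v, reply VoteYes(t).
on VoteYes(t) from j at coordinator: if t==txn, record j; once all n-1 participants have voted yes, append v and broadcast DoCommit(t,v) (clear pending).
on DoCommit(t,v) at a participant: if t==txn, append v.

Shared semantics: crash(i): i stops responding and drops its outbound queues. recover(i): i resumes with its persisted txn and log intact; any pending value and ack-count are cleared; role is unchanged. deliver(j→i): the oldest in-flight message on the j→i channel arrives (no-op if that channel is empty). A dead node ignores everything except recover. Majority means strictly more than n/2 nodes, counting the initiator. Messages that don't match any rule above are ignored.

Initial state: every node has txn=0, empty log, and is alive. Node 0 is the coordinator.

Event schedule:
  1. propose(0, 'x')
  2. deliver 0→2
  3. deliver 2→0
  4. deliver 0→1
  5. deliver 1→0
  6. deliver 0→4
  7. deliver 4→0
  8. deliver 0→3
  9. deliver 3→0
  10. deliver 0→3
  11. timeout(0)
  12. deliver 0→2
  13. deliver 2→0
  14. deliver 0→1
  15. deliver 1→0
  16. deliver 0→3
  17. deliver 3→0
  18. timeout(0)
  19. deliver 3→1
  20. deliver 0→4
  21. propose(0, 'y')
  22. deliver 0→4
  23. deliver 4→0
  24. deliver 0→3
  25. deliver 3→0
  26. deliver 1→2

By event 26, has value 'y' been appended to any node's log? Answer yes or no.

e1 propose(0,'x'): 0[coor,t=1,-]
e2 deliver 0→2: 2[part,t=1,-]
e3 deliver 2→0: ·
e4 deliver 0→1: 1[part,t=1,-]
e5 deliver 1→0: ·
e6 deliver 0→4: 4[part,t=1,-]
e7 deliver 4→0: ·
e8 deliver 0→3: 3[part,t=1,-]
e9 deliver 3→0: 0[coor,t=1,x]
e10 deliver 0→3: 3[part,t=1,x]
e11 timeout(0): 0[coor,t=2,x]
e12 deliver 0→2: 2[part,t=1,x]
e13 deliver 2→0: ·
e14 deliver 0→1: 1[part,t=1,x]
e15 deliver 1→0: ·
e16 deliver 0→3: 3[part,t=2,x]
e17 deliver 3→0: ·
e18 timeout(0): 0[coor,t=3,x]
e19 deliver 3→1: ·
e20 deliver 0→4: 4[part,t=1,x]
e21 propose(0,'y'): 0[coor,t=4,x]
e22 deliver 0→4: 4[part,t=2,x]
e23 deliver 4→0: ·
e24 deliver 0→3: 3[part,t=3,x]
e25 deliver 3→0: ·
e26 deliver 1→2: ·

no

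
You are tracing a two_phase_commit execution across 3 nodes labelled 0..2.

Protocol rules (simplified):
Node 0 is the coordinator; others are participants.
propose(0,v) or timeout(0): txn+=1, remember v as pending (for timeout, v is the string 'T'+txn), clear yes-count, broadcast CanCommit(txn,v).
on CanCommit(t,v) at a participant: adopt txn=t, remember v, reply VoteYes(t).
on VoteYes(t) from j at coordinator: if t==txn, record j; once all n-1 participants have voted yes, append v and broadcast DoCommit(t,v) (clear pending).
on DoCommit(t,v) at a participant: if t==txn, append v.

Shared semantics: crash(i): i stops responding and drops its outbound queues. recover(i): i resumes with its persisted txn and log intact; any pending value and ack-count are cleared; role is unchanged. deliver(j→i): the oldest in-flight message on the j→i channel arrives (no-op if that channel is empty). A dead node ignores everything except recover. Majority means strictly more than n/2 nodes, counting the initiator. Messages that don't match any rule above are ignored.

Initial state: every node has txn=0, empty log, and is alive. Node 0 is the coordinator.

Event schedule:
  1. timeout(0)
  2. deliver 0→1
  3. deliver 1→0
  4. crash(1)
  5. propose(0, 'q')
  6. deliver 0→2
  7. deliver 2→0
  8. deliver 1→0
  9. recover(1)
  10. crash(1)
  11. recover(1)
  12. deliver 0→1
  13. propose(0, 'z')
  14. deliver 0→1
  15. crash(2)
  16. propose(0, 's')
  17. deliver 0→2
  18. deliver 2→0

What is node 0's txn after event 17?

4

[1] timeout(0) → N0(coor t1 [-])
[2] deliver 0→1 → N1(part t1 [-])
[3] deliver 1→0 → ∅
[4] crash(1) → N1(✗part t1 [-])
[5] propose(0,'q') → N0(coor t2 [-])
[6] deliver 0→2 → N2(part t1 [-])
[7] deliver 2→0 → ∅
[8] deliver 1→0 → ∅
[9] recover(1) → N1(part t1 [-])
[10] crash(1) → N1(✗part t1 [-])
[11] recover(1) → N1(part t1 [-])
[12] deliver 0→1 → N1(part t2 [-])
[13] propose(0,'z') → N0(coor t3 [-])
[14] deliver 0→1 → N1(part t3 [-])
[15] crash(2) → N2(✗part t1 [-])
[16] propose(0,'s') → N0(coor t4 [-])
[17] deliver 0→2 → ∅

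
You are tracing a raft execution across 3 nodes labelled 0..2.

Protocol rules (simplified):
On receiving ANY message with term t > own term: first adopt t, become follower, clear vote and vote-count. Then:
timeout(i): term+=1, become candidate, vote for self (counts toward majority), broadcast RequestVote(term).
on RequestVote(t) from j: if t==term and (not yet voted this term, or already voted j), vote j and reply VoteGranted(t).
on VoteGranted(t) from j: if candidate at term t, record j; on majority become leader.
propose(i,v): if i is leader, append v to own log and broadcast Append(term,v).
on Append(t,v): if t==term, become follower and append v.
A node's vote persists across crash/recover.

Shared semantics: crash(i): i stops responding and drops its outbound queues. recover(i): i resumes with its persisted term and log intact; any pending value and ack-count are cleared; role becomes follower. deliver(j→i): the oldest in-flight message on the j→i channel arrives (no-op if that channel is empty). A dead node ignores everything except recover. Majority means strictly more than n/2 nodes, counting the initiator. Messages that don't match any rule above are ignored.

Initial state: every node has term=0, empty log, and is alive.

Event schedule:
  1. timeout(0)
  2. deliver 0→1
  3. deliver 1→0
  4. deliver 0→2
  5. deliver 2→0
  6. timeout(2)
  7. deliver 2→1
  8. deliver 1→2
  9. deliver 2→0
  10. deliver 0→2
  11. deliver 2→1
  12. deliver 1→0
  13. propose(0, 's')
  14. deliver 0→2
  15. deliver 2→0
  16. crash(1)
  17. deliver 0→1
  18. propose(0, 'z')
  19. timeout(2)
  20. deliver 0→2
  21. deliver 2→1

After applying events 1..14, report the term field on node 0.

e1 timeout(0): 0[cand,t=1,-]
e2 deliver 0→1: 1[foll,t=1,-]
e3 deliver 1→0: 0[lead,t=1,-]
e4 deliver 0→2: 2[foll,t=1,-]
e5 deliver 2→0: ·
e6 timeout(2): 2[cand,t=2,-]
e7 deliver 2→1: 1[foll,t=2,-]
e8 deliver 1→2: 2[lead,t=2,-]
e9 deliver 2→0: 0[foll,t=2,-]
e10 deliver 0→2: ·
e11 deliver 2→1: ·
e12 deliver 1→0: ·
e13 propose(0,'s'): ·
e14 deliver 0→2: ·

2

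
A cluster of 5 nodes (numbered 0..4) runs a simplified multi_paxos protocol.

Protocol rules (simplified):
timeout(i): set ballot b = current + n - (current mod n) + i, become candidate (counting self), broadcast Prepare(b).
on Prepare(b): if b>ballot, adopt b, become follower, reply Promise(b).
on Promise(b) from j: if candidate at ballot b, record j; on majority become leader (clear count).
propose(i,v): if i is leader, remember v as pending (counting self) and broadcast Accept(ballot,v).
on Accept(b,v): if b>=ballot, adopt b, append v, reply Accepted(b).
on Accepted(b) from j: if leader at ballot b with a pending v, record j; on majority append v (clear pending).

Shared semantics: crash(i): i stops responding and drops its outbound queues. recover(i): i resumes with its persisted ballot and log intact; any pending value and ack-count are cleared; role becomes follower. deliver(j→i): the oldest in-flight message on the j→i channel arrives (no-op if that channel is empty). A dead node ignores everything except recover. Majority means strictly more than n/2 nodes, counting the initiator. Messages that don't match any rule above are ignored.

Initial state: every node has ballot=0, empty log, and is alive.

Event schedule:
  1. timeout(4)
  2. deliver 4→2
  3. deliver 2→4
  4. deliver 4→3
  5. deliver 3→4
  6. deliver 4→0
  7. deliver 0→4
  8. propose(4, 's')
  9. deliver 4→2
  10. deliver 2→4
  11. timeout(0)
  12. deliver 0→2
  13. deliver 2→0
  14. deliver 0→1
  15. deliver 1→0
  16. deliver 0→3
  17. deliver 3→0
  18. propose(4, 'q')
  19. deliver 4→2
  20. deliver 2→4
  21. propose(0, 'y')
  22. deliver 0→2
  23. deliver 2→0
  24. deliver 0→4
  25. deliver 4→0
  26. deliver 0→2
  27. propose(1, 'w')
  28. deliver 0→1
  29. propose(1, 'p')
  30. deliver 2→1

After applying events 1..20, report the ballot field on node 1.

[1] timeout(4) → N4(cand b9 [-])
[2] deliver 4→2 → N2(foll b9 [-])
[3] deliver 2→4 → ∅
[4] deliver 4→3 → N3(foll b9 [-])
[5] deliver 3→4 → N4(lead b9 [-])
[6] deliver 4→0 → N0(foll b9 [-])
[7] deliver 0→4 → ∅
[8] propose(4,'s') → ∅
[9] deliver 4→2 → N2(foll b9 [s])
[10] deliver 2→4 → ∅
[11] timeout(0) → N0(cand b10 [-])
[12] deliver 0→2 → N2(foll b10 [s])
[13] deliver 2→0 → ∅
[14] deliver 0→1 → N1(foll b10 [-])
[15] deliver 1→0 → N0(lead b10 [-])
[16] deliver 0→3 → N3(foll b10 [-])
[17] deliver 3→0 → ∅
[18] propose(4,'q') → ∅
[19] deliver 4→2 → ∅
[20] deliver 2→4 → ∅

10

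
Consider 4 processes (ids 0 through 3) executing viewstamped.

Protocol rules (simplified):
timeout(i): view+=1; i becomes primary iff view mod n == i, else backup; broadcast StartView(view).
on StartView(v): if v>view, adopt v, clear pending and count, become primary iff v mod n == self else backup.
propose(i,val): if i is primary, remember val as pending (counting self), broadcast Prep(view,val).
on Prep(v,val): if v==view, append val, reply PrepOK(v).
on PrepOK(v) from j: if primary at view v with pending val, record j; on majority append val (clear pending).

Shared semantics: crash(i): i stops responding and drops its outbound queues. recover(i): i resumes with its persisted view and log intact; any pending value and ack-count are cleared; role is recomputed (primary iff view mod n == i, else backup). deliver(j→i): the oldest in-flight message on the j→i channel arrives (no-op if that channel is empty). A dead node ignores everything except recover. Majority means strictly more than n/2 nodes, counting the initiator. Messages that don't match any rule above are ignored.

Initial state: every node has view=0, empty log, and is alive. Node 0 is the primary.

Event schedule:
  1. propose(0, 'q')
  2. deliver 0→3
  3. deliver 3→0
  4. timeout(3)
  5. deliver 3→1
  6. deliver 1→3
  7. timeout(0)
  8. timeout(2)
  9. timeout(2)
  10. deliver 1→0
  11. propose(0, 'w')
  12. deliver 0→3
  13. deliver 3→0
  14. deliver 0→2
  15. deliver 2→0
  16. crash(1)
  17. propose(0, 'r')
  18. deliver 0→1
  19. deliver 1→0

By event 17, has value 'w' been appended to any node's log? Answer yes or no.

after 1 — propose(0,'q'): ·
after 2 — deliver 0→3: n3:back/v0/[q]
after 3 — deliver 3→0: ·
after 4 — timeout(3): n3:back/v1/[q]
after 5 — deliver 3→1: n1:prim/v1/[-]
after 6 — deliver 1→3: ·
after 7 — timeout(0): n0:back/v1/[-]
after 8 — timeout(2): n2:back/v1/[-]
after 9 — timeout(2): n2:prim/v2/[-]
after 10 — deliver 1→0: ·
after 11 — propose(0,'w'): ·
after 12 — deliver 0→3: ·
after 13 — deliver 3→0: ·
after 14 — deliver 0→2: ·
after 15 — deliver 2→0: ·
after 16 — crash(1): n1:✗prim/v1/[-]
after 17 — propose(0,'r'): ·

no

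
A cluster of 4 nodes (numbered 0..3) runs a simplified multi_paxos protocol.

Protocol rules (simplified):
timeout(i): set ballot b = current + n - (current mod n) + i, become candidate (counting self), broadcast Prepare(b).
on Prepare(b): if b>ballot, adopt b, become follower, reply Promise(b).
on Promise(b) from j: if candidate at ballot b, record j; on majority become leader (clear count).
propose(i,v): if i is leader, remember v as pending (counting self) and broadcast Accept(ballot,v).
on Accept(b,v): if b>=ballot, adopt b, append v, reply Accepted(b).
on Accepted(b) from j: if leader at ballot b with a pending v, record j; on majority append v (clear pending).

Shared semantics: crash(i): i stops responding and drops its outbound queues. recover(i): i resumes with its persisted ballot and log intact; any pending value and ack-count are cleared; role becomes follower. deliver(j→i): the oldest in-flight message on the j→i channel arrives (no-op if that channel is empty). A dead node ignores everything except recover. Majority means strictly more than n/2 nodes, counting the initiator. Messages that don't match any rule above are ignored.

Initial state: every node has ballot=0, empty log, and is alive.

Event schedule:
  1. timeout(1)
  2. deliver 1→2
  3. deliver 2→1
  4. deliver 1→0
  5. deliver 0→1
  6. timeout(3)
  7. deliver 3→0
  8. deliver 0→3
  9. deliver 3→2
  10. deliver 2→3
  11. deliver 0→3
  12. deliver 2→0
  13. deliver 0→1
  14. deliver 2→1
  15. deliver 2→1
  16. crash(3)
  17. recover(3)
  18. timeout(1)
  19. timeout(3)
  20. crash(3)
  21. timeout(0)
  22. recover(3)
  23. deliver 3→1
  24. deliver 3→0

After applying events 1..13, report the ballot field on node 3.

7

after 1 — timeout(1): n1:cand/b5/[-]
after 2 — deliver 1→2: n2:foll/b5/[-]
after 3 — deliver 2→1: ·
after 4 — deliver 1→0: n0:foll/b5/[-]
after 5 — deliver 0→1: n1:lead/b5/[-]
after 6 — timeout(3): n3:cand/b7/[-]
after 7 — deliver 3→0: n0:foll/b7/[-]
after 8 — deliver 0→3: ·
after 9 — deliver 3→2: n2:foll/b7/[-]
after 10 — deliver 2→3: n3:lead/b7/[-]
after 11 — deliver 0→3: ·
after 12 — deliver 2→0: ·
after 13 — deliver 0→1: ·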